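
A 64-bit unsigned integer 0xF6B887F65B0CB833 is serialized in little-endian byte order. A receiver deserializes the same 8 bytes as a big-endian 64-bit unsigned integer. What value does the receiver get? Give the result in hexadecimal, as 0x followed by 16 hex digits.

Stored little-endian, the bytes at ascending addresses are 33 B8 0C 5B F6 87 B8 F6.
Read back as big-endian, the last byte is least significant, giving 0x33B80C5BF687B8F6.

0x33B80C5BF687B8F6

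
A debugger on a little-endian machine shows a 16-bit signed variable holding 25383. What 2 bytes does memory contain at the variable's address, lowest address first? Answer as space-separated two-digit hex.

25383 in hexadecimal, padded to 16 bits, is 0x6327.
Split into bytes (most-significant first): 63 27.
Little-endian stores the least-significant byte at the lowest address.
So at ascending addresses the bytes are 27 63.

27 63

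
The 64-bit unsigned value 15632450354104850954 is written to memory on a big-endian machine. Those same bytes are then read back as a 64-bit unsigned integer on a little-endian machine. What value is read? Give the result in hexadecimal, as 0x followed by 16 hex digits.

15632450354104850954 in 64-bit hexadecimal is 0xD8F19EC5D5595A0A.
Stored big-endian, the bytes at ascending addresses are D8 F1 9E C5 D5 59 5A 0A.
Read back as little-endian, the first byte is least significant, giving 0x0A5A59D5C59EF1D8.

0x0A5A59D5C59EF1D8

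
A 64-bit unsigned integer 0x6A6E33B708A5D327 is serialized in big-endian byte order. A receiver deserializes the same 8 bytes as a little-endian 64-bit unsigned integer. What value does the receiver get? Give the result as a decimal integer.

2869818844417060458

Stored big-endian, the bytes at ascending addresses are 6A 6E 33 B7 08 A5 D3 27.
Read back as little-endian, the first byte is least significant, giving 0x27D3A508B7336E6A.
0x27D3A508B7336E6A = 2869818844417060458.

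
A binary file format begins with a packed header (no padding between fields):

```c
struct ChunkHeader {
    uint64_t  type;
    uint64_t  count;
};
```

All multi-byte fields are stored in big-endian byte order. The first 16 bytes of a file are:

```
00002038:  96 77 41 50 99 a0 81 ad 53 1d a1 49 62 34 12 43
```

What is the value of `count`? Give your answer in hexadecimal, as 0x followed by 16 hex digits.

`count` follows `type` (8 bytes), so it starts at byte offset 8 and occupies 8 bytes.
Bytes at offsets 8..15: 53 1D A1 49 62 34 12 43.
Big-endian stores the most-significant byte at the lowest address.
The bytes are already most-significant first: 0x531DA14962341243.

0x531DA14962341243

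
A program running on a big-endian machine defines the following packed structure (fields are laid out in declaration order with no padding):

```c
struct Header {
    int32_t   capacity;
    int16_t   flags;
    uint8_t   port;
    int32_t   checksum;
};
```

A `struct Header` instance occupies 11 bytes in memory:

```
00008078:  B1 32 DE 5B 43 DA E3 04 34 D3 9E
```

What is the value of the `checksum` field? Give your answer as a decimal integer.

70570910

`checksum` follows `capacity` (4 B), `flags` (2 B), `port` (1 B), so it starts at offset 4 + 2 + 1 = 7 and occupies 4 bytes.
Bytes at offsets 7..10: 04 34 D3 9E.
In big-endian order the high byte comes first in memory.
The bytes are already most-significant first: 0x0434D39E.
0x0434D39E = 70570910.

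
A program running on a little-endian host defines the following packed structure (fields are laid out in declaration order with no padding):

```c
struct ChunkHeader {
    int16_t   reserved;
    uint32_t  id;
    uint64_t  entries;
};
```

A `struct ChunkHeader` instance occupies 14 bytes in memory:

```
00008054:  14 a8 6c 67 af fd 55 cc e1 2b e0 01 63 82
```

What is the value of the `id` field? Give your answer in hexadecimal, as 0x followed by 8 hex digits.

0xFDAF676C

`id` follows `reserved` (2 bytes), so it starts at byte offset 2 and occupies 4 bytes.
Bytes at offsets 2..5: 6C 67 AF FD.
Little-endian: lowest address holds the least-significant byte.
Reassemble most-significant byte first: FD AF 67 6C → 0xFDAF676C.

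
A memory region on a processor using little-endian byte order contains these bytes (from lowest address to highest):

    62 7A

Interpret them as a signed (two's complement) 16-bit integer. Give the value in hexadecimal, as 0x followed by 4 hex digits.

Little-endian: lowest address holds the least-significant byte.
Reassemble most-significant byte first: 7A 62 → 0x7A62.

0x7A62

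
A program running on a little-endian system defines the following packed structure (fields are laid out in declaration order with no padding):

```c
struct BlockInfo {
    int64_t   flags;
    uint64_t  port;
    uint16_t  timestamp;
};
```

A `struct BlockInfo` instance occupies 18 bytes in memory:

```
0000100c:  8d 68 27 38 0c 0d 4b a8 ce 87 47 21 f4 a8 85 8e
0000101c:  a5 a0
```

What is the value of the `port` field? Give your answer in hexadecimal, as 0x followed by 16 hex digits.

`port` follows `flags` (8 bytes), so it starts at byte offset 8 and occupies 8 bytes.
Bytes at offsets 8..15: CE 87 47 21 F4 A8 85 8E.
Little-endian stores the least-significant byte at the lowest address.
Reassemble most-significant byte first: 8E 85 A8 F4 21 47 87 CE → 0x8E85A8F4214787CE.

0x8E85A8F4214787CE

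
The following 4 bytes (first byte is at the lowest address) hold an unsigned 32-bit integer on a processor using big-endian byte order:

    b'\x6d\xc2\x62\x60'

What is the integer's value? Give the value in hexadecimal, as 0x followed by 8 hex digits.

0x6DC26260

Big-endian stores the most-significant byte at the lowest address.
The bytes are already most-significant first: 0x6DC26260.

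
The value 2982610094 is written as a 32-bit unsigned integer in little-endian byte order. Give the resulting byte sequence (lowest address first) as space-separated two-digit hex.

AE 04 C7 B1

2982610094 in hexadecimal, padded to 32 bits, is 0xB1C704AE.
Split into bytes (most-significant first): B1 C7 04 AE.
In little-endian order the low byte comes first in memory.
So at ascending addresses the bytes are AE 04 C7 B1.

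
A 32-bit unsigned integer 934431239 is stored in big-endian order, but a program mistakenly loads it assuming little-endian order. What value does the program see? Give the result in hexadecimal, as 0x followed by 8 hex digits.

934431239 in 32-bit hexadecimal is 0x37B24A07.
Stored big-endian, the bytes at ascending addresses are 37 B2 4A 07.
Read back as little-endian, the first byte is least significant, giving 0x074AB237.

0x074AB237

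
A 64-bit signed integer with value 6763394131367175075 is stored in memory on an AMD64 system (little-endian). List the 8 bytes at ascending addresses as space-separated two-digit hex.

A3 23 1A E4 20 67 DC 5D

6763394131367175075 in hexadecimal, padded to 64 bits, is 0x5DDC6720E41A23A3.
Split into bytes (most-significant first): 5D DC 67 20 E4 1A 23 A3.
Little-endian: lowest address holds the least-significant byte.
So at ascending addresses the bytes are A3 23 1A E4 20 67 DC 5D.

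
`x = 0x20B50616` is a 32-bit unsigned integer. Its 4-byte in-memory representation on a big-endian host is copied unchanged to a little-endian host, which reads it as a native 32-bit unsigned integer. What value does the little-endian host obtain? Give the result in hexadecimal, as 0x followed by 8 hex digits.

0x1606B520

Stored big-endian, the bytes at ascending addresses are 20 B5 06 16.
Read back as little-endian, the first byte is least significant, giving 0x1606B520.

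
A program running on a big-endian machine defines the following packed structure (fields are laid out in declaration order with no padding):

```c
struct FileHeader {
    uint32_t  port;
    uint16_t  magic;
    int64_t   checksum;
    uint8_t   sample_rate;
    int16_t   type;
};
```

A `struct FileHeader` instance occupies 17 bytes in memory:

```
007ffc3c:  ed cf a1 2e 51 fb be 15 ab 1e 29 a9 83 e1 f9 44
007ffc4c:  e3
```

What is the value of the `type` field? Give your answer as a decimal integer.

`type` follows `port` (4 B), `magic` (2 B), `checksum` (8 B), `sample_rate` (1 B), so it starts at offset 4 + 2 + 8 + 1 = 15 and occupies 2 bytes.
Bytes at offsets 15..16: 44 E3.
Big-endian: lowest address holds the most-significant byte.
The bytes are already most-significant first: 0x44E3.
0x44E3 = 17635.

17635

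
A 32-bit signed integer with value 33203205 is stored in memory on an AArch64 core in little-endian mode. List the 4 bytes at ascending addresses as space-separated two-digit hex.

05 A4 FA 01

33203205 in hexadecimal, padded to 32 bits, is 0x01FAA405.
Split into bytes (most-significant first): 01 FA A4 05.
Little-endian: lowest address holds the least-significant byte.
So at ascending addresses the bytes are 05 A4 FA 01.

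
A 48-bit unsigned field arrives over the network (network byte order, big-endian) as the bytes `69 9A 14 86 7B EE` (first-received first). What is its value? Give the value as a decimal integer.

116110490237934

Big-endian stores the most-significant byte at the lowest address.
The bytes are already most-significant first: 0x699A14867BEE.
0x699A14867BEE = 116110490237934.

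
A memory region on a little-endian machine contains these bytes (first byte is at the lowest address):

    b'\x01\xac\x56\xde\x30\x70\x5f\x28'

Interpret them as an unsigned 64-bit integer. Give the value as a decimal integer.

In little-endian order the low byte comes first in memory.
Reassemble most-significant byte first: 28 5F 70 30 DE 56 AC 01 → 0x285F7030DE56AC01.
0x285F7030DE56AC01 = 2909167239495592961.

2909167239495592961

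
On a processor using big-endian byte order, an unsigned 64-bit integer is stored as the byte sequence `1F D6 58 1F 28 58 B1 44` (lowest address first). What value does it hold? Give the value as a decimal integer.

Big-endian: lowest address holds the most-significant byte.
The bytes are already most-significant first: 0x1FD6581F2858B144.
0x1FD6581F2858B144 = 2294117951035978052.

2294117951035978052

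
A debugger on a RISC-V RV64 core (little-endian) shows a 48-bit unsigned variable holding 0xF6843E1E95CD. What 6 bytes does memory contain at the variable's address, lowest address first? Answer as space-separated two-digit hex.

Split into bytes (most-significant first): F6 84 3E 1E 95 CD.
Little-endian: lowest address holds the least-significant byte.
So at ascending addresses the bytes are CD 95 1E 3E 84 F6.

CD 95 1E 3E 84 F6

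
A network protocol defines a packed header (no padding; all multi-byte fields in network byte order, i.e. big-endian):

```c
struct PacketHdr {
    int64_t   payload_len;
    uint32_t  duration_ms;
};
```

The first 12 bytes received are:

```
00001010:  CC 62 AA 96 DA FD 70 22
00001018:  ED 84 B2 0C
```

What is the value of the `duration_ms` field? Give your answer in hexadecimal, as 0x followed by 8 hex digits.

`duration_ms` follows `payload_len` (8 bytes), so it starts at byte offset 8 and occupies 4 bytes.
Bytes at offsets 8..11: ED 84 B2 0C.
Big-endian stores the most-significant byte at the lowest address.
The bytes are already most-significant first: 0xED84B20C.

0xED84B20C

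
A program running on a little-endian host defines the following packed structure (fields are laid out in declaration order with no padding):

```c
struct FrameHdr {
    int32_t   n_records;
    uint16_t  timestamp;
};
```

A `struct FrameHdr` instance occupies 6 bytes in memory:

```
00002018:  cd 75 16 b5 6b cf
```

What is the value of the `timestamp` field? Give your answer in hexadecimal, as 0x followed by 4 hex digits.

0xCF6B

`timestamp` follows `n_records` (4 bytes), so it starts at byte offset 4 and occupies 2 bytes.
Bytes at offsets 4..5: 6B CF.
Little-endian: lowest address holds the least-significant byte.
Reassemble most-significant byte first: CF 6B → 0xCF6B.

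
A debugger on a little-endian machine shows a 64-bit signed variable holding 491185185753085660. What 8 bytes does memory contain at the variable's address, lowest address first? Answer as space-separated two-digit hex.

491185185753085660 in hexadecimal, padded to 64 bits, is 0x06D10A52F3BF36DC.
Split into bytes (most-significant first): 06 D1 0A 52 F3 BF 36 DC.
Little-endian: lowest address holds the least-significant byte.
So at ascending addresses the bytes are DC 36 BF F3 52 0A D1 06.

DC 36 BF F3 52 0A D1 06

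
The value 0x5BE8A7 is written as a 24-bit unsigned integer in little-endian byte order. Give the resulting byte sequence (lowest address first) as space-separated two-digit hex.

Split into bytes (most-significant first): 5B E8 A7.
In little-endian order the low byte comes first in memory.
So at ascending addresses the bytes are A7 E8 5B.

A7 E8 5B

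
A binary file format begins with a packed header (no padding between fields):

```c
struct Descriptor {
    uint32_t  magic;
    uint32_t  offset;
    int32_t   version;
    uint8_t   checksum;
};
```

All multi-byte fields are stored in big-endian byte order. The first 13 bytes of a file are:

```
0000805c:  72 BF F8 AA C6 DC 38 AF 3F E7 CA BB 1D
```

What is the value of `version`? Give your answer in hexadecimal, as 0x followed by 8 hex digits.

0x3FE7CABB

`version` follows `magic` (4 B), `offset` (4 B), so it starts at offset 4 + 4 = 8 and occupies 4 bytes.
Bytes at offsets 8..11: 3F E7 CA BB.
Big-endian: lowest address holds the most-significant byte.
The bytes are already most-significant first: 0x3FE7CABB.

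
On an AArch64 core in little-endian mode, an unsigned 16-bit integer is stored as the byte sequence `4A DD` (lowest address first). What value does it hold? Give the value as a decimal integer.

56650

In little-endian order the low byte comes first in memory.
Reassemble most-significant byte first: DD 4A → 0xDD4A.
0xDD4A = 56650.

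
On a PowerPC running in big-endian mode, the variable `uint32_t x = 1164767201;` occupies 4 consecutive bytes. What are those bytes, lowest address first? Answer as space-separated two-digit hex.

45 6C EF E1

1164767201 in hexadecimal, padded to 32 bits, is 0x456CEFE1.
Split into bytes (most-significant first): 45 6C EF E1.
In big-endian order the high byte comes first in memory.
So the memory order matches the most-significant-first order: 45 6C EF E1.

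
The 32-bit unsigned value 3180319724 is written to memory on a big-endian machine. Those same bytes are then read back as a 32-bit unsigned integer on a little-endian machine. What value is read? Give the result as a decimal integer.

3180319724 in 32-bit hexadecimal is 0xBD8FD3EC.
Stored big-endian, the bytes at ascending addresses are BD 8F D3 EC.
Read back as little-endian, the first byte is least significant, giving 0xECD38FBD.
0xECD38FBD = 3973287869.

3973287869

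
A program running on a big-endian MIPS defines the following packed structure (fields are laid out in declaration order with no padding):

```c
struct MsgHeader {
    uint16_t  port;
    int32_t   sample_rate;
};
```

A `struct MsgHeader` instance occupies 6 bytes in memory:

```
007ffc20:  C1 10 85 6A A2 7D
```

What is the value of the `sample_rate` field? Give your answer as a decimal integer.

`sample_rate` follows `port` (2 bytes), so it starts at byte offset 2 and occupies 4 bytes.
Bytes at offsets 2..5: 85 6A A2 7D.
Big-endian stores the most-significant byte at the lowest address.
The bytes are already most-significant first: 0x856AA27D.
Top bit is set, so as a signed 32-bit value this is 0x856AA27D − 2^32 = -2056609155.

-2056609155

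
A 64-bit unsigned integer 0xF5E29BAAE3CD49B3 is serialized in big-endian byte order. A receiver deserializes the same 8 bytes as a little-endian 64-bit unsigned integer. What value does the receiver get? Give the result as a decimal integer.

12919083383792591605

Stored big-endian, the bytes at ascending addresses are F5 E2 9B AA E3 CD 49 B3.
Read back as little-endian, the first byte is least significant, giving 0xB349CDE3AA9BE2F5.
0xB349CDE3AA9BE2F5 = 12919083383792591605.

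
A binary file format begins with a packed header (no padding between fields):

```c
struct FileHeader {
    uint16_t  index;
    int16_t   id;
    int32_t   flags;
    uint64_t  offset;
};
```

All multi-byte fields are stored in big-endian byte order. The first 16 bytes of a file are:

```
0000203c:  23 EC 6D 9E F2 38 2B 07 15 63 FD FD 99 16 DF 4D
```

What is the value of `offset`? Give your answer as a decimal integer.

`offset` follows `index` (2 B), `id` (2 B), `flags` (4 B), so it starts at offset 2 + 2 + 4 = 8 and occupies 8 bytes.
Bytes at offsets 8..15: 15 63 FD FD 99 16 DF 4D.
Big-endian stores the most-significant byte at the lowest address.
The bytes are already most-significant first: 0x1563FDFD9916DF4D.
0x1563FDFD9916DF4D = 1541354763127807821.

1541354763127807821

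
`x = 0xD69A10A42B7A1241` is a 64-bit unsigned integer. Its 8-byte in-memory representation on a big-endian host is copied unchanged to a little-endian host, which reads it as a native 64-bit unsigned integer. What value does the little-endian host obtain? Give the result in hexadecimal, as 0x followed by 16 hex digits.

0x41127A2BA4109AD6

Stored big-endian, the bytes at ascending addresses are D6 9A 10 A4 2B 7A 12 41.
Read back as little-endian, the first byte is least significant, giving 0x41127A2BA4109AD6.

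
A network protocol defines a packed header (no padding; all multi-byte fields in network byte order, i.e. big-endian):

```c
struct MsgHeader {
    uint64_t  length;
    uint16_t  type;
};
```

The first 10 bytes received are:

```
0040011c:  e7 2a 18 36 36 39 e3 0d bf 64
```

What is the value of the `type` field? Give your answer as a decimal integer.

`type` follows `length` (8 bytes), so it starts at byte offset 8 and occupies 2 bytes.
Bytes at offsets 8..9: BF 64.
In big-endian order the high byte comes first in memory.
The bytes are already most-significant first: 0xBF64.
0xBF64 = 48996.

48996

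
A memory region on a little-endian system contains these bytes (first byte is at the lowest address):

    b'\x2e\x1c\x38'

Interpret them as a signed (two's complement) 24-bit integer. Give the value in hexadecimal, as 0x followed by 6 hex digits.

0x381C2E

Little-endian: lowest address holds the least-significant byte.
Reassemble most-significant byte first: 38 1C 2E → 0x381C2E.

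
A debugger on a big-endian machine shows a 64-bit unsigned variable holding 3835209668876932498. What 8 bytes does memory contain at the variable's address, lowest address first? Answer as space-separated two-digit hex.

3835209668876932498 in hexadecimal, padded to 64 bits, is 0x353966DFC08D9592.
Split into bytes (most-significant first): 35 39 66 DF C0 8D 95 92.
Big-endian stores the most-significant byte at the lowest address.
So the memory order matches the most-significant-first order: 35 39 66 DF C0 8D 95 92.

35 39 66 DF C0 8D 95 92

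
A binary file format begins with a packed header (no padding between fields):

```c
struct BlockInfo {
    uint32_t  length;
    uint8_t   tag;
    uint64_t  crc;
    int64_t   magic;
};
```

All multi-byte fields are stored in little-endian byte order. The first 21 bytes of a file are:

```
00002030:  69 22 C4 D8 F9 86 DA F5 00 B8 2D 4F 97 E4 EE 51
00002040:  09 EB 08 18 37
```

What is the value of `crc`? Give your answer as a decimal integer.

10902983491200604806

`crc` follows `length` (4 B), `tag` (1 B), so it starts at offset 4 + 1 = 5 and occupies 8 bytes.
Bytes at offsets 5..12: 86 DA F5 00 B8 2D 4F 97.
Little-endian stores the least-significant byte at the lowest address.
Reassemble most-significant byte first: 97 4F 2D B8 00 F5 DA 86 → 0x974F2DB800F5DA86.
0x974F2DB800F5DA86 = 10902983491200604806.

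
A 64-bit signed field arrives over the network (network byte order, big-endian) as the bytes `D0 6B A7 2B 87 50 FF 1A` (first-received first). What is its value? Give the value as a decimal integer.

-3428462885916836070

Big-endian: lowest address holds the most-significant byte.
The bytes are already most-significant first: 0xD06BA72B8750FF1A.
Top bit is set, so as a signed 64-bit value this is 0xD06BA72B8750FF1A − 2^64 = -3428462885916836070.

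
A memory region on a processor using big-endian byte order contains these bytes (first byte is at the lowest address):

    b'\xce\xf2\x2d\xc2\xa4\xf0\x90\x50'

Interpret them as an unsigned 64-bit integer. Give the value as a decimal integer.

Big-endian: lowest address holds the most-significant byte.
The bytes are already most-significant first: 0xCEF22DC2A4F09050.
0xCEF22DC2A4F09050 = 14912031630191267920.

14912031630191267920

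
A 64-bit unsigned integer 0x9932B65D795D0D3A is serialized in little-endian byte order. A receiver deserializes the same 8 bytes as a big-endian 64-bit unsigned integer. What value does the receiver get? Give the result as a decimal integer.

4183102404741706393

Stored little-endian, the bytes at ascending addresses are 3A 0D 5D 79 5D B6 32 99.
Read back as big-endian, the last byte is least significant, giving 0x3A0D5D795DB63299.
0x3A0D5D795DB63299 = 4183102404741706393.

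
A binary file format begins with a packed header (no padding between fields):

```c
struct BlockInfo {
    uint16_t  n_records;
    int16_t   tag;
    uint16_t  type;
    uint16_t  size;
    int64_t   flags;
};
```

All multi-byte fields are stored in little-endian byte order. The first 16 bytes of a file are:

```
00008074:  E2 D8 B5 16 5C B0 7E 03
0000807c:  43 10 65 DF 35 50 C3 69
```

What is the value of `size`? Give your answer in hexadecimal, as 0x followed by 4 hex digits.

`size` follows `n_records` (2 B), `tag` (2 B), `type` (2 B), so it starts at offset 2 + 2 + 2 = 6 and occupies 2 bytes.
Bytes at offsets 6..7: 7E 03.
Little-endian: lowest address holds the least-significant byte.
Reassemble most-significant byte first: 03 7E → 0x037E.

0x037E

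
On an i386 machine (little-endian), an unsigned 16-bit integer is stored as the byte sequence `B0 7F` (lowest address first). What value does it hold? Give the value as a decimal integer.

In little-endian order the low byte comes first in memory.
Reassemble most-significant byte first: 7F B0 → 0x7FB0.
0x7FB0 = 32688.

32688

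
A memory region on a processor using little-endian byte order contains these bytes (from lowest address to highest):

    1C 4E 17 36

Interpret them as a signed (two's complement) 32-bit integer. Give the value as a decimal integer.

907496988

Little-endian: lowest address holds the least-significant byte.
Reassemble most-significant byte first: 36 17 4E 1C → 0x36174E1C.
0x36174E1C = 907496988.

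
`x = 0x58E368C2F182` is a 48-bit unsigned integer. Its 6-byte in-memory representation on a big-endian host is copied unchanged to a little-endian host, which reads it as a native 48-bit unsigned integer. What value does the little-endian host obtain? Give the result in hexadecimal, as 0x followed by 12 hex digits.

0x82F1C268E358

Stored big-endian, the bytes at ascending addresses are 58 E3 68 C2 F1 82.
Read back as little-endian, the first byte is least significant, giving 0x82F1C268E358.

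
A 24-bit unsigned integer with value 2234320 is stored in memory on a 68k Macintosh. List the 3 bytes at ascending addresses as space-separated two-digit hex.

22 17 D0

2234320 in hexadecimal, padded to 24 bits, is 0x2217D0.
Split into bytes (most-significant first): 22 17 D0.
In big-endian order the high byte comes first in memory.
So the memory order matches the most-significant-first order: 22 17 D0.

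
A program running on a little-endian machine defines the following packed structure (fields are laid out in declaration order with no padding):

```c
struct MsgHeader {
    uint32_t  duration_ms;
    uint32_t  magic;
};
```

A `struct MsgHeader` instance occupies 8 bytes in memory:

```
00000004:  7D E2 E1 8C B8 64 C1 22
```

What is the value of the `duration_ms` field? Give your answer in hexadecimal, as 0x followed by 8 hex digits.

`duration_ms` is the first field, at byte offset 0, occupying 4 bytes.
Bytes at offsets 0..3: 7D E2 E1 8C.
Little-endian stores the least-significant byte at the lowest address.
Reassemble most-significant byte first: 8C E1 E2 7D → 0x8CE1E27D.

0x8CE1E27D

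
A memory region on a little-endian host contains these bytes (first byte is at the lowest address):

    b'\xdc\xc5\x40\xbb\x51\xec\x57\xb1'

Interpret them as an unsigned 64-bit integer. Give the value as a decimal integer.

12778942303465162204

Little-endian stores the least-significant byte at the lowest address.
Reassemble most-significant byte first: B1 57 EC 51 BB 40 C5 DC → 0xB157EC51BB40C5DC.
0xB157EC51BB40C5DC = 12778942303465162204.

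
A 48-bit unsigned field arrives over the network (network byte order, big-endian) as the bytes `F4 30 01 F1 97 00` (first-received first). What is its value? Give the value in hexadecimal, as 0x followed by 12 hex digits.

0xF43001F19700

Big-endian stores the most-significant byte at the lowest address.
The bytes are already most-significant first: 0xF43001F19700.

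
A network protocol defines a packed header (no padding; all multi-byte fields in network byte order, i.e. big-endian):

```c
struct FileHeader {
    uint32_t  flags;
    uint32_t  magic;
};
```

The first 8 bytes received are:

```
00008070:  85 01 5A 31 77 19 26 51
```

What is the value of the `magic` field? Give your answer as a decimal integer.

1998136913

`magic` follows `flags` (4 bytes), so it starts at byte offset 4 and occupies 4 bytes.
Bytes at offsets 4..7: 77 19 26 51.
Big-endian stores the most-significant byte at the lowest address.
The bytes are already most-significant first: 0x77192651.
0x77192651 = 1998136913.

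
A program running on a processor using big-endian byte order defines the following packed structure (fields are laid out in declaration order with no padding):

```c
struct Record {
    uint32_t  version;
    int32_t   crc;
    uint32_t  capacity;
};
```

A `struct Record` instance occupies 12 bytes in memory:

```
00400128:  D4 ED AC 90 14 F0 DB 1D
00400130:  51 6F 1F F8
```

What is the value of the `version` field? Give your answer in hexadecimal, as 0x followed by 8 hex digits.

0xD4EDAC90

`version` is the first field, at byte offset 0, occupying 4 bytes.
Bytes at offsets 0..3: D4 ED AC 90.
Big-endian stores the most-significant byte at the lowest address.
The bytes are already most-significant first: 0xD4EDAC90.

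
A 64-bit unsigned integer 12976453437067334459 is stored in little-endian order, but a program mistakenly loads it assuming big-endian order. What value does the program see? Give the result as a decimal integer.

4292998176549311924

12976453437067334459 in 64-bit hexadecimal is 0xB4159FA618CB933B.
Stored little-endian, the bytes at ascending addresses are 3B 93 CB 18 A6 9F 15 B4.
Read back as big-endian, the last byte is least significant, giving 0x3B93CB18A69F15B4.
0x3B93CB18A69F15B4 = 4292998176549311924.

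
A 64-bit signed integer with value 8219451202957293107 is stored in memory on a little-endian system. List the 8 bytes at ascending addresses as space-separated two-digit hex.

8219451202957293107 in hexadecimal, padded to 64 bits, is 0x72115B5210ED3633.
Split into bytes (most-significant first): 72 11 5B 52 10 ED 36 33.
In little-endian order the low byte comes first in memory.
So at ascending addresses the bytes are 33 36 ED 10 52 5B 11 72.

33 36 ED 10 52 5B 11 72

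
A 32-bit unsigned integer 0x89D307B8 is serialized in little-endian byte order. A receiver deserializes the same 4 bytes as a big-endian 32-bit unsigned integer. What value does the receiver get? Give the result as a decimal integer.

3087520649

Stored little-endian, the bytes at ascending addresses are B8 07 D3 89.
Read back as big-endian, the last byte is least significant, giving 0xB807D389.
0xB807D389 = 3087520649.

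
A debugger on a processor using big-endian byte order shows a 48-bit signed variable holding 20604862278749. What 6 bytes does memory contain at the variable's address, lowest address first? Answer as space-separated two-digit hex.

12 BD 71 7F 2C 5D

20604862278749 in hexadecimal, padded to 48 bits, is 0x12BD717F2C5D.
Split into bytes (most-significant first): 12 BD 71 7F 2C 5D.
Big-endian stores the most-significant byte at the lowest address.
So the memory order matches the most-significant-first order: 12 BD 71 7F 2C 5D.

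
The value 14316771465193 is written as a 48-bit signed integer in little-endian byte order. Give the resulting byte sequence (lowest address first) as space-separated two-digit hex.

E9 D7 13 62 05 0D

14316771465193 in hexadecimal, padded to 48 bits, is 0x0D056213D7E9.
Split into bytes (most-significant first): 0D 05 62 13 D7 E9.
In little-endian order the low byte comes first in memory.
So at ascending addresses the bytes are E9 D7 13 62 05 0D.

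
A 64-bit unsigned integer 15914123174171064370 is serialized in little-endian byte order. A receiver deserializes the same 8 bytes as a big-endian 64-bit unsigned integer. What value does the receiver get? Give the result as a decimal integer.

3618721279492938460

15914123174171064370 in 64-bit hexadecimal is 0xDCDA52B5D4473832.
Stored little-endian, the bytes at ascending addresses are 32 38 47 D4 B5 52 DA DC.
Read back as big-endian, the last byte is least significant, giving 0x323847D4B552DADC.
0x323847D4B552DADC = 3618721279492938460.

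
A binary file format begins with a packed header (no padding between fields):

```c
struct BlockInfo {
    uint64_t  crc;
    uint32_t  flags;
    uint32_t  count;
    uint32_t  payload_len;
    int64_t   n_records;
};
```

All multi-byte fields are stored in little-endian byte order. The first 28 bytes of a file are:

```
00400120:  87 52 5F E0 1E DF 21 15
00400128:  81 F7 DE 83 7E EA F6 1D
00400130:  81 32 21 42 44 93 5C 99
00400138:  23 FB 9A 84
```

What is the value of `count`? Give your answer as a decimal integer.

`count` follows `crc` (8 B), `flags` (4 B), so it starts at offset 8 + 4 = 12 and occupies 4 bytes.
Bytes at offsets 12..15: 7E EA F6 1D.
In little-endian order the low byte comes first in memory.
Reassemble most-significant byte first: 1D F6 EA 7E → 0x1DF6EA7E.
0x1DF6EA7E = 502721150.

502721150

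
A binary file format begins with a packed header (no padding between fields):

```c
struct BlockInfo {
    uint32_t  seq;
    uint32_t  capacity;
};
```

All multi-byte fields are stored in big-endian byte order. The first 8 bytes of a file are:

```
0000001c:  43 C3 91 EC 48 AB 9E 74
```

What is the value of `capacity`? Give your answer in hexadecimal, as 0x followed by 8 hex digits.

0x48AB9E74

`capacity` follows `seq` (4 bytes), so it starts at byte offset 4 and occupies 4 bytes.
Bytes at offsets 4..7: 48 AB 9E 74.
In big-endian order the high byte comes first in memory.
The bytes are already most-significant first: 0x48AB9E74.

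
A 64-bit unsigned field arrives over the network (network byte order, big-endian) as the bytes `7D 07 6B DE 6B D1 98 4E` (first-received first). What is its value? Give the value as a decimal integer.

Big-endian: lowest address holds the most-significant byte.
The bytes are already most-significant first: 0x7D076BDE6BD1984E.
0x7D076BDE6BD1984E = 9009288182613776462.

9009288182613776462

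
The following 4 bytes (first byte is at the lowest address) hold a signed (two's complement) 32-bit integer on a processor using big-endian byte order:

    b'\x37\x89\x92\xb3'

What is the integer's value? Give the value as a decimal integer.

In big-endian order the high byte comes first in memory.
The bytes are already most-significant first: 0x378992B3.
0x378992B3 = 931762867.

931762867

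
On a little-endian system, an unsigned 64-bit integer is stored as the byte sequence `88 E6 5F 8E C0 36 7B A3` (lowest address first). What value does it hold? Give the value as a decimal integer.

11780069450967934600

In little-endian order the low byte comes first in memory.
Reassemble most-significant byte first: A3 7B 36 C0 8E 5F E6 88 → 0xA37B36C08E5FE688.
0xA37B36C08E5FE688 = 11780069450967934600.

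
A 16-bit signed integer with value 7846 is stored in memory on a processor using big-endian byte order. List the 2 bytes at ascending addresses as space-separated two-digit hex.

7846 in hexadecimal, padded to 16 bits, is 0x1EA6.
Split into bytes (most-significant first): 1E A6.
Big-endian: lowest address holds the most-significant byte.
So the memory order matches the most-significant-first order: 1E A6.

1E A6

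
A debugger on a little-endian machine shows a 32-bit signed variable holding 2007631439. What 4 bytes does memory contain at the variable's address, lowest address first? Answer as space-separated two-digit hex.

2007631439 in hexadecimal, padded to 32 bits, is 0x77AA064F.
Split into bytes (most-significant first): 77 AA 06 4F.
Little-endian: lowest address holds the least-significant byte.
So at ascending addresses the bytes are 4F 06 AA 77.

4F 06 AA 77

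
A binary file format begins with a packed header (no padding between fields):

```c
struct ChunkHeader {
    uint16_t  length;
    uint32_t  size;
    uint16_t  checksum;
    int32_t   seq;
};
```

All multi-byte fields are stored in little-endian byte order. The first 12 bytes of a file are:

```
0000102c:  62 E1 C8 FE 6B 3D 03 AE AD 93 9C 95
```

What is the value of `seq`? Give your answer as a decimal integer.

-1784900691

`seq` follows `length` (2 B), `size` (4 B), `checksum` (2 B), so it starts at offset 2 + 4 + 2 = 8 and occupies 4 bytes.
Bytes at offsets 8..11: AD 93 9C 95.
Little-endian: lowest address holds the least-significant byte.
Reassemble most-significant byte first: 95 9C 93 AD → 0x959C93AD.
Top bit is set, so as a signed 32-bit value this is 0x959C93AD − 2^32 = -1784900691.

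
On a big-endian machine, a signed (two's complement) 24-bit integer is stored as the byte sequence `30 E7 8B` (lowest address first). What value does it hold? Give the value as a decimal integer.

In big-endian order the high byte comes first in memory.
The bytes are already most-significant first: 0x30E78B.
0x30E78B = 3205003.

3205003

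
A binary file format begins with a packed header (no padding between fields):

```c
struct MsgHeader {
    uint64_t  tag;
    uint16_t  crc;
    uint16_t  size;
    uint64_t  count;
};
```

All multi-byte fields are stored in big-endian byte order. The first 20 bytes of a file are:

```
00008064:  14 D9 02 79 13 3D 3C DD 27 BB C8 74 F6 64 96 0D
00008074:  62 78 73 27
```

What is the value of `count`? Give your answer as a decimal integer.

`count` follows `tag` (8 B), `crc` (2 B), `size` (2 B), so it starts at offset 8 + 2 + 2 = 12 and occupies 8 bytes.
Bytes at offsets 12..19: F6 64 96 0D 62 78 73 27.
Big-endian: lowest address holds the most-significant byte.
The bytes are already most-significant first: 0xF664960D62787327.
0xF664960D62787327 = 17754480615232140071.

17754480615232140071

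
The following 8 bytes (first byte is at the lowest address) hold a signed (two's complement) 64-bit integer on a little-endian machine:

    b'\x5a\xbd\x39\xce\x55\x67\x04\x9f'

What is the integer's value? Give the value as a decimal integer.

-6988347103542395558

Little-endian: lowest address holds the least-significant byte.
Reassemble most-significant byte first: 9F 04 67 55 CE 39 BD 5A → 0x9F046755CE39BD5A.
Top bit is set, so as a signed 64-bit value this is 0x9F046755CE39BD5A − 2^64 = -6988347103542395558.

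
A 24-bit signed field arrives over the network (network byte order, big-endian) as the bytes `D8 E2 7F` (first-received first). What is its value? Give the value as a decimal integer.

-2563457

In big-endian order the high byte comes first in memory.
The bytes are already most-significant first: 0xD8E27F.
Top bit is set, so as a signed 24-bit value this is 0xD8E27F − 2^24 = -2563457.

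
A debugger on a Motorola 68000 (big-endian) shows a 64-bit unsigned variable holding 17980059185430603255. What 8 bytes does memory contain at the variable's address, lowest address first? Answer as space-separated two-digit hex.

17980059185430603255 in hexadecimal, padded to 64 bits, is 0xF9860091141725F7.
Split into bytes (most-significant first): F9 86 00 91 14 17 25 F7.
In big-endian order the high byte comes first in memory.
So the memory order matches the most-significant-first order: F9 86 00 91 14 17 25 F7.

F9 86 00 91 14 17 25 F7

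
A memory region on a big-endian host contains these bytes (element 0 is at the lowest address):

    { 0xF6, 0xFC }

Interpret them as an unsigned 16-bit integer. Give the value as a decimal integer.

63228

Big-endian stores the most-significant byte at the lowest address.
The bytes are already most-significant first: 0xF6FC.
0xF6FC = 63228.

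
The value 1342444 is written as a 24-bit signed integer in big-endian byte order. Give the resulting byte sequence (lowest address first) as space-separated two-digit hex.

1342444 in hexadecimal, padded to 24 bits, is 0x147BEC.
Split into bytes (most-significant first): 14 7B EC.
Big-endian: lowest address holds the most-significant byte.
So the memory order matches the most-significant-first order: 14 7B EC.

14 7B EC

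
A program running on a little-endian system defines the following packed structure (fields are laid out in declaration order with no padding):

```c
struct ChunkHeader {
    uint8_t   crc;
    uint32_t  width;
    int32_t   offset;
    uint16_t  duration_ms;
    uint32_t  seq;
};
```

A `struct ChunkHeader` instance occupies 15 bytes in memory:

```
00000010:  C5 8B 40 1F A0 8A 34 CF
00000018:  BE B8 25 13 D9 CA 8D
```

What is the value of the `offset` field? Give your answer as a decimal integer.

`offset` follows `crc` (1 B), `width` (4 B), so it starts at offset 1 + 4 = 5 and occupies 4 bytes.
Bytes at offsets 5..8: 8A 34 CF BE.
Little-endian stores the least-significant byte at the lowest address.
Reassemble most-significant byte first: BE CF 34 8A → 0xBECF348A.
Top bit is set, so as a signed 32-bit value this is 0xBECF348A − 2^32 = -1093716854.

-1093716854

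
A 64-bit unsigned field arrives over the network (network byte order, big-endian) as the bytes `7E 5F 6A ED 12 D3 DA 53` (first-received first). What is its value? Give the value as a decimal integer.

9106114538022099539

Big-endian: lowest address holds the most-significant byte.
The bytes are already most-significant first: 0x7E5F6AED12D3DA53.
0x7E5F6AED12D3DA53 = 9106114538022099539.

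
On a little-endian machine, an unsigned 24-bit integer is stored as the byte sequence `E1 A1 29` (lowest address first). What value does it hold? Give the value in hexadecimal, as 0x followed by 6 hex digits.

0x29A1E1

Little-endian stores the least-significant byte at the lowest address.
Reassemble most-significant byte first: 29 A1 E1 → 0x29A1E1.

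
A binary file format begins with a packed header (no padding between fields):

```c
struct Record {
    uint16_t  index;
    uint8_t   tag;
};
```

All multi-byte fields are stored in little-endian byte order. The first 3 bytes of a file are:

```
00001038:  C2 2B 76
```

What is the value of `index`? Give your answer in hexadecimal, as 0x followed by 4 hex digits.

0x2BC2

`index` is the first field, at byte offset 0, occupying 2 bytes.
Bytes at offsets 0..1: C2 2B.
Little-endian: lowest address holds the least-significant byte.
Reassemble most-significant byte first: 2B C2 → 0x2BC2.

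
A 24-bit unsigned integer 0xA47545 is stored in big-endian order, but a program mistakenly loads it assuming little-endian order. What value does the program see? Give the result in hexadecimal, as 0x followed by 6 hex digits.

Stored big-endian, the bytes at ascending addresses are A4 75 45.
Read back as little-endian, the first byte is least significant, giving 0x4575A4.

0x4575A4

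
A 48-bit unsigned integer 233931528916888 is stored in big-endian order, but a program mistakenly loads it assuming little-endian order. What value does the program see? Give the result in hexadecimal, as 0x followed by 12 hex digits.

233931528916888 in 48-bit hexadecimal is 0xD4C26DAECF98.
Stored big-endian, the bytes at ascending addresses are D4 C2 6D AE CF 98.
Read back as little-endian, the first byte is least significant, giving 0x98CFAE6DC2D4.

0x98CFAE6DC2D4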